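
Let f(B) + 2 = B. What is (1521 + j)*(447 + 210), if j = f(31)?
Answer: 1018350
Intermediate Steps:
f(B) = -2 + B
j = 29 (j = -2 + 31 = 29)
(1521 + j)*(447 + 210) = (1521 + 29)*(447 + 210) = 1550*657 = 1018350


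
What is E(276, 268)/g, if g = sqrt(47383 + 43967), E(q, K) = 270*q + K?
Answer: 5342*sqrt(406)/435 ≈ 247.44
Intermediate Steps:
E(q, K) = K + 270*q
g = 15*sqrt(406) (g = sqrt(91350) = 15*sqrt(406) ≈ 302.24)
E(276, 268)/g = (268 + 270*276)/((15*sqrt(406))) = (268 + 74520)*(sqrt(406)/6090) = 74788*(sqrt(406)/6090) = 5342*sqrt(406)/435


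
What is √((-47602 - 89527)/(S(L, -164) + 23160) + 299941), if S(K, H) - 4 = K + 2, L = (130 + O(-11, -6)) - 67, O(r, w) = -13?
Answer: 7*√206198741373/5804 ≈ 547.66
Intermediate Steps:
L = 50 (L = (130 - 13) - 67 = 117 - 67 = 50)
S(K, H) = 6 + K (S(K, H) = 4 + (K + 2) = 4 + (2 + K) = 6 + K)
√((-47602 - 89527)/(S(L, -164) + 23160) + 299941) = √((-47602 - 89527)/((6 + 50) + 23160) + 299941) = √(-137129/(56 + 23160) + 299941) = √(-137129/23216 + 299941) = √(6963293127/23216) = 7*√206198741373/5804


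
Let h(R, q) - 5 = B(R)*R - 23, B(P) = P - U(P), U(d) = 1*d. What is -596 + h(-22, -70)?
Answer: -614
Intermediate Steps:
U(d) = d
B(P) = 0 (B(P) = P - P = 0)
h(R, q) = -18 (h(R, q) = 5 + (0*R - 23) = 5 + (0 - 23) = 5 - 23 = -18)
-596 + h(-22, -70) = -596 - 18 = -614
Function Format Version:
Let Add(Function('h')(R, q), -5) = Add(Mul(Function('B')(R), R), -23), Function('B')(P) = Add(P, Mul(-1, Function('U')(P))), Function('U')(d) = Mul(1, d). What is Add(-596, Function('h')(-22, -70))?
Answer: -614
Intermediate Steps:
Function('U')(d) = d
Function('B')(P) = 0 (Function('B')(P) = Add(P, Mul(-1, P)) = 0)
Function('h')(R, q) = -18 (Function('h')(R, q) = Add(5, Add(Mul(0, R), -23)) = Add(5, Add(0, -23)) = Add(5, -23) = -18)
Add(-596, Function('h')(-22, -70)) = Add(-596, -18) = -614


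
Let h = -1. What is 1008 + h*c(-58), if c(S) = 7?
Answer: 1001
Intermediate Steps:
1008 + h*c(-58) = 1008 - 1*7 = 1008 - 7 = 1001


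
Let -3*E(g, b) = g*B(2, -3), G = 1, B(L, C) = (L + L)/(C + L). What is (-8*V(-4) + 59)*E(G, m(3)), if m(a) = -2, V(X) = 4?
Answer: 36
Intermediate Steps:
B(L, C) = 2*L/(C + L) (B(L, C) = (2*L)/(C + L) = 2*L/(C + L))
E(g, b) = 4*g/3 (E(g, b) = -g*2*2/(-3 + 2)/3 = -g*2*2/(-1)/3 = -g*2*2*(-1)/3 = -g*(-4)/3 = -(-4)*g/3 = 4*g/3)
(-8*V(-4) + 59)*E(G, m(3)) = (-8*4 + 59)*((4/3)*1) = (-32 + 59)*(4/3) = 27*(4/3) = 36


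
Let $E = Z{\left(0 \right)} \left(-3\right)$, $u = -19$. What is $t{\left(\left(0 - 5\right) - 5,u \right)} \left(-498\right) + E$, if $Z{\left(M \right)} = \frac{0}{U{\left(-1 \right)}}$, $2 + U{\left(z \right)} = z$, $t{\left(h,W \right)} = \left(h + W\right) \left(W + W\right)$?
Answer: $-548796$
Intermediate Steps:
$t{\left(h,W \right)} = 2 W \left(W + h\right)$ ($t{\left(h,W \right)} = \left(W + h\right) 2 W = 2 W \left(W + h\right)$)
$U{\left(z \right)} = -2 + z$
$Z{\left(M \right)} = 0$ ($Z{\left(M \right)} = \frac{0}{-2 - 1} = \frac{0}{-3} = 0 \left(- \frac{1}{3}\right) = 0$)
$E = 0$ ($E = 0 \left(-3\right) = 0$)
$t{\left(\left(0 - 5\right) - 5,u \right)} \left(-498\right) + E = 2 \left(-19\right) \left(-19 + \left(\left(0 - 5\right) - 5\right)\right) \left(-498\right) + 0 = 2 \left(-19\right) \left(-19 - 10\right) \left(-498\right) + 0 = 2 \left(-19\right) \left(-29\right) \left(-498\right) + 0 = 1102 \left(-498\right) + 0 = -548796 + 0 = -548796$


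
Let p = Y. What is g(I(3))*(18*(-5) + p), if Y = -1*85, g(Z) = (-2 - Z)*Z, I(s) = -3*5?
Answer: 34125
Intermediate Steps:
I(s) = -15
g(Z) = Z*(-2 - Z)
Y = -85
p = -85
g(I(3))*(18*(-5) + p) = (-1*(-15)*(2 - 15))*(18*(-5) - 85) = (-1*(-15)*(-13))*(-90 - 85) = -195*(-175) = 34125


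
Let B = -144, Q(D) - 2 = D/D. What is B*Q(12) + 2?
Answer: -430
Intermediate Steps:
Q(D) = 3 (Q(D) = 2 + D/D = 2 + 1 = 3)
B*Q(12) + 2 = -144*3 + 2 = -432 + 2 = -430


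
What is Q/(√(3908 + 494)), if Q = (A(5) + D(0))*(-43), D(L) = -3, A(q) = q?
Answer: -43*√4402/2201 ≈ -1.2962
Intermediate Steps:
Q = -86 (Q = (5 - 3)*(-43) = 2*(-43) = -86)
Q/(√(3908 + 494)) = -86/√(3908 + 494) = -86*√4402/4402 = -43*√4402/2201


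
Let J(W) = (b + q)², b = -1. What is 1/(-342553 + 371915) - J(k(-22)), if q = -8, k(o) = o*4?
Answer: -2378321/29362 ≈ -81.000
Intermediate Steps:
k(o) = 4*o
J(W) = 81 (J(W) = (-1 - 8)² = (-9)² = 81)
1/(-342553 + 371915) - J(k(-22)) = 1/(-342553 + 371915) - 1*81 = 1/29362 - 81 = -2378321/29362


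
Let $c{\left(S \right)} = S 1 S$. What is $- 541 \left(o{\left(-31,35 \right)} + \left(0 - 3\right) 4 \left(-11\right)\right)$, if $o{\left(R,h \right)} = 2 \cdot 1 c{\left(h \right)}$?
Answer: $-1396862$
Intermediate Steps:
$c{\left(S \right)} = S^{2}$ ($c{\left(S \right)} = S S = S^{2}$)
$o{\left(R,h \right)} = 2 h^{2}$ ($o{\left(R,h \right)} = 2 \cdot 1 h^{2} = 2 h^{2}$)
$- 541 \left(o{\left(-31,35 \right)} + \left(0 - 3\right) 4 \left(-11\right)\right) = - 541 \left(2 \cdot 35^{2} + \left(0 - 3\right) 4 \left(-11\right)\right) = - 541 \left(2 \cdot 1225 + \left(-3\right) 4 \left(-11\right)\right) = - 541 \left(2450 - -132\right) = - 541 \left(2450 + 132\right) = \left(-541\right) 2582 = -1396862$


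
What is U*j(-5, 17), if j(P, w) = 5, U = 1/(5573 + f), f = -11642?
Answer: -5/6069 ≈ -0.00082386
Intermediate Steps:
U = -1/6069 (U = 1/(5573 - 11642) = 1/(-6069) = -1/6069 ≈ -0.00016477)
U*j(-5, 17) = -1/6069*5 = -5/6069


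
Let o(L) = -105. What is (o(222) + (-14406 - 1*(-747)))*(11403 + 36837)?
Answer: -663975360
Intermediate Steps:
(o(222) + (-14406 - 1*(-747)))*(11403 + 36837) = (-105 + (-14406 - 1*(-747)))*(11403 + 36837) = (-105 + (-14406 + 747))*48240 = (-105 - 13659)*48240 = -13764*48240 = -663975360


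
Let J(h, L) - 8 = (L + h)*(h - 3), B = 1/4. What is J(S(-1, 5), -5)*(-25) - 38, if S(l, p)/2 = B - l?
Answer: -1077/4 ≈ -269.25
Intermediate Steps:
B = ¼ ≈ 0.25000
S(l, p) = ½ - 2*l (S(l, p) = 2*(¼ - l) = ½ - 2*l)
J(h, L) = 8 + (-3 + h)*(L + h) (J(h, L) = 8 + (L + h)*(h - 3) = 8 + (L + h)*(-3 + h) = 8 + (-3 + h)*(L + h))
J(S(-1, 5), -5)*(-25) - 38 = (8 + (½ - 2*(-1))² - 3*(-5) - 3*(½ - 2*(-1)) - 5*(½ - 2*(-1)))*(-25) - 38 = (8 + (½ + 2)² + 15 - 3*(½ + 2) - 5*(½ + 2))*(-25) - 38 = (8 + (5/2)² + 15 - 3*5/2 - 5*5/2)*(-25) - 38 = (8 + 25/4 + 15 - 15/2 - 25/2)*(-25) - 38 = (37/4)*(-25) - 38 = -925/4 - 38 = -1077/4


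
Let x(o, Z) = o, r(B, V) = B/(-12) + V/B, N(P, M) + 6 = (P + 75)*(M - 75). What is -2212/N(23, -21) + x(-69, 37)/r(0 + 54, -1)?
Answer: 8904073/574254 ≈ 15.505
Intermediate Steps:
N(P, M) = -6 + (-75 + M)*(75 + P) (N(P, M) = -6 + (P + 75)*(M - 75) = -6 + (75 + P)*(-75 + M) = -6 + (-75 + M)*(75 + P))
r(B, V) = -B/12 + V/B (r(B, V) = B*(-1/12) + V/B = -B/12 + V/B)
-2212/N(23, -21) + x(-69, 37)/r(0 + 54, -1) = -2212/(-5631 - 75*23 + 75*(-21) - 21*23) - 69/(-(0 + 54)/12 - 1/(0 + 54)) = -2212/(-5631 - 1725 - 1575 - 483) - 69/(-1/12*54 - 1/54) = -2212/(-9414) - 69/(-9/2 - 1*1/54) = -2212*(-1/9414) - 69/(-9/2 - 1/54) = 1106/4707 - 69/(-122/27) = 1106/4707 - 69*(-27/122) = 1106/4707 + 1863/122 = 8904073/574254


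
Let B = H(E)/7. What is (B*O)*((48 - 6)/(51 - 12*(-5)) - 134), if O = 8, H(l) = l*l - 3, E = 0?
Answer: 118656/259 ≈ 458.13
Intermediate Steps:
H(l) = -3 + l² (H(l) = l² - 3 = -3 + l²)
B = -3/7 (B = (-3 + 0²)/7 = (-3 + 0)*(⅐) = -3*⅐ = -3/7 ≈ -0.42857)
(B*O)*((48 - 6)/(51 - 12*(-5)) - 134) = (-3/7*8)*((48 - 6)/(51 - 12*(-5)) - 134) = -24*(42/(51 + 60) - 134)/7 = -24*(42/111 - 134)/7 = -24*(42*(1/111) - 134)/7 = -24*(14/37 - 134)/7 = -24/7*(-4944/37) = 118656/259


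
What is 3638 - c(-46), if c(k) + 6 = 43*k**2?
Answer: -87344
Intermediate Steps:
c(k) = -6 + 43*k**2
3638 - c(-46) = 3638 - (-6 + 43*(-46)**2) = 3638 - (-6 + 43*2116) = 3638 - (-6 + 90988) = 3638 - 1*90982 = 3638 - 90982 = -87344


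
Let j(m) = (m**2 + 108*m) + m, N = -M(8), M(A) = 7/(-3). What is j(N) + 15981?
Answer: 146167/9 ≈ 16241.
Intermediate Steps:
M(A) = -7/3 (M(A) = 7*(-1/3) = -7/3)
N = 7/3 (N = -1*(-7/3) = 7/3 ≈ 2.3333)
j(m) = m**2 + 109*m
j(N) + 15981 = 7*(109 + 7/3)/3 + 15981 = (7/3)*(334/3) + 15981 = 2338/9 + 15981 = 146167/9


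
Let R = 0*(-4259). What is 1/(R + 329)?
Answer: 1/329 ≈ 0.0030395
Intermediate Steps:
R = 0
1/(R + 329) = 1/(0 + 329) = 1/329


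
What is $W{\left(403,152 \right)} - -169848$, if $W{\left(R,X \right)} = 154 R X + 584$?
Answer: $9603856$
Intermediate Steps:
$W{\left(R,X \right)} = 584 + 154 R X$ ($W{\left(R,X \right)} = 154 R X + 584 = 584 + 154 R X$)
$W{\left(403,152 \right)} - -169848 = \left(584 + 154 \cdot 403 \cdot 152\right) - -169848 = \left(584 + 9433424\right) + 169848 = 9434008 + 169848 = 9603856$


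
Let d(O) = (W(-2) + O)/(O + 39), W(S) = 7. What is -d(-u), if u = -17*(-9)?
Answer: -73/57 ≈ -1.2807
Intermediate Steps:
u = 153
d(O) = (7 + O)/(39 + O) (d(O) = (7 + O)/(O + 39) = (7 + O)/(39 + O))
-d(-u) = -(7 - 1*153)/(39 - 1*153) = -(7 - 153)/(39 - 153) = -(-146)/(-114) = -(-1)*(-146)/114 = -1*73/57 = -73/57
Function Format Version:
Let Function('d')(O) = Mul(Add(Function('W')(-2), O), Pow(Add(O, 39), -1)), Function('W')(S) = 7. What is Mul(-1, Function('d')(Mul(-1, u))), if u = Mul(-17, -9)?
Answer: Rational(-73, 57) ≈ -1.2807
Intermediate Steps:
u = 153
Function('d')(O) = Mul(Pow(Add(39, O), -1), Add(7, O)) (Function('d')(O) = Mul(Add(7, O), Pow(Add(O, 39), -1)) = Mul(Add(7, O), Pow(Add(39, O), -1)) = Mul(Pow(Add(39, O), -1), Add(7, O)))
Mul(-1, Function('d')(Mul(-1, u))) = Mul(-1, Mul(Pow(Add(39, Mul(-1, 153)), -1), Add(7, Mul(-1, 153)))) = Mul(-1, Mul(Pow(Add(39, -153), -1), Add(7, -153))) = Mul(-1, Mul(Pow(-114, -1), -146)) = Mul(-1, Mul(Rational(-1, 114), -146)) = Mul(-1, Rational(73, 57)) = Rational(-73, 57)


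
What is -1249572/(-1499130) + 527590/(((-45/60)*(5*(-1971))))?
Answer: 35562750922/492464205 ≈ 72.214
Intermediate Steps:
-1249572/(-1499130) + 527590/(((-45/60)*(5*(-1971)))) = -1249572*(-1/1499130) + 527590/((-45*1/60*(-9855))) = 208262/249855 + 527590/((-¾*(-9855))) = 208262/249855 + 527590/(29565/4) = 208262/249855 + 527590*(4/29565) = 208262/249855 + 422072/5913 = 35562750922/492464205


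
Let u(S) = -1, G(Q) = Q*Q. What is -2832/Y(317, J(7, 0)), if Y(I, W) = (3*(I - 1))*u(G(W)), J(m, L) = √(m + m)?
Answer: 236/79 ≈ 2.9873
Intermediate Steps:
G(Q) = Q²
J(m, L) = √2*√m (J(m, L) = √(2*m) = √2*√m)
Y(I, W) = 3 - 3*I (Y(I, W) = (3*(I - 1))*(-1) = (3*(-1 + I))*(-1) = (-3 + 3*I)*(-1) = 3 - 3*I)
-2832/Y(317, J(7, 0)) = -2832/(3 - 3*317) = -2832/(3 - 951) = -2832/(-948) = -2832*(-1/948) = 236/79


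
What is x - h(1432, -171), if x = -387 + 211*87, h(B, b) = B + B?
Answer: 15106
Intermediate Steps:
h(B, b) = 2*B
x = 17970 (x = -387 + 18357 = 17970)
x - h(1432, -171) = 17970 - 2*1432 = 17970 - 1*2864 = 17970 - 2864 = 15106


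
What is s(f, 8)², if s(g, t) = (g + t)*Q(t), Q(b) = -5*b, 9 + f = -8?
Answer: 129600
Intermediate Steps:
f = -17 (f = -9 - 8 = -17)
s(g, t) = -5*t*(g + t) (s(g, t) = (g + t)*(-5*t) = -5*t*(g + t))
s(f, 8)² = (-5*8*(-17 + 8))² = (-5*8*(-9))² = 360² = 129600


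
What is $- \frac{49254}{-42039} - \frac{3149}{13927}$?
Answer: $\frac{184526549}{195159051} \approx 0.94552$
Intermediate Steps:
$- \frac{49254}{-42039} - \frac{3149}{13927} = \left(-49254\right) \left(- \frac{1}{42039}\right) - \frac{3149}{13927} = \frac{16418}{14013} - \frac{3149}{13927} = \frac{184526549}{195159051}$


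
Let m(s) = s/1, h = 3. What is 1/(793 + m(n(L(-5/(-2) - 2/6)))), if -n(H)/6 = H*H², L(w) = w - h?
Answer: 36/28673 ≈ 0.0012555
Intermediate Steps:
L(w) = -3 + w (L(w) = w - 1*3 = w - 3 = -3 + w)
n(H) = -6*H³ (n(H) = -6*H*H² = -6*H³)
m(s) = s (m(s) = s*1 = s)
1/(793 + m(n(L(-5/(-2) - 2/6)))) = 1/(793 - 6*(-3 + (-5/(-2) - 2/6))³) = 1/(793 - 6*(-3 + (-5*(-½) - 2*⅙))³) = 1/(793 - 6*(-3 + (5/2 - ⅓))³) = 1/(793 - 6*(-3 + 13/6)³) = 1/(793 - 6*(-⅚)³) = 1/(793 - 6*(-125/216)) = 1/(793 + 125/36) = 1/(28673/36) = 36/28673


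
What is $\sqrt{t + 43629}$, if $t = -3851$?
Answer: $\sqrt{39778} \approx 199.44$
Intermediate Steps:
$\sqrt{t + 43629} = \sqrt{-3851 + 43629} = \sqrt{39778}$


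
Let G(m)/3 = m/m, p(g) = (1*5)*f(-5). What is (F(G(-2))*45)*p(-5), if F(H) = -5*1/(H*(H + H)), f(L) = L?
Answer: 625/2 ≈ 312.50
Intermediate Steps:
p(g) = -25 (p(g) = (1*5)*(-5) = 5*(-5) = -25)
G(m) = 3 (G(m) = 3*(m/m) = 3*1 = 3)
F(H) = -5/(2*H²) (F(H) = -5*1/(2*H²) = -5/(2*H²))
(F(G(-2))*45)*p(-5) = (-5/2/3²*45)*(-25) = (-5/2*⅑*45)*(-25) = -5/18*45*(-25) = -25/2*(-25) = 625/2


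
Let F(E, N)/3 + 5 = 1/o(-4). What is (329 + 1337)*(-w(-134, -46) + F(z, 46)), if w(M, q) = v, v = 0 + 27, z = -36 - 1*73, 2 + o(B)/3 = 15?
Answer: -907970/13 ≈ -69844.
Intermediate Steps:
o(B) = 39 (o(B) = -6 + 3*15 = -6 + 45 = 39)
z = -109 (z = -36 - 73 = -109)
v = 27
F(E, N) = -194/13 (F(E, N) = -15 + 3/39 = -15 + 3*(1/39) = -15 + 1/13 = -194/13)
w(M, q) = 27
(329 + 1337)*(-w(-134, -46) + F(z, 46)) = (329 + 1337)*(-1*27 - 194/13) = 1666*(-27 - 194/13) = 1666*(-545/13) = -907970/13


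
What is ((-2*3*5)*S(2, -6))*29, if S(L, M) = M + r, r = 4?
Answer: 1740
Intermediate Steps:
S(L, M) = 4 + M (S(L, M) = M + 4 = 4 + M)
((-2*3*5)*S(2, -6))*29 = ((-2*3*5)*(4 - 6))*29 = (-6*5*(-2))*29 = -30*(-2)*29 = 60*29 = 1740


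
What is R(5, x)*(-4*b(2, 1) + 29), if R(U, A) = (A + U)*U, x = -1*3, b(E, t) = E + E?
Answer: 130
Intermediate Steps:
b(E, t) = 2*E
x = -3
R(U, A) = U*(A + U)
R(5, x)*(-4*b(2, 1) + 29) = (5*(-3 + 5))*(-8*2 + 29) = (5*2)*(-4*4 + 29) = 10*(-16 + 29) = 10*13 = 130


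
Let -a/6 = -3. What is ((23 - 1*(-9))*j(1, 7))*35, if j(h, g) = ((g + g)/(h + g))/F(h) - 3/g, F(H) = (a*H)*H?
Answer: -3340/9 ≈ -371.11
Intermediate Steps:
a = 18 (a = -6*(-3) = 18)
F(H) = 18*H² (F(H) = (18*H)*H = 18*H²)
j(h, g) = -3/g + g/(9*h²*(g + h)) (j(h, g) = ((g + g)/(h + g))/((18*h²)) - 3/g = ((2*g)/(g + h))*(1/(18*h²)) - 3/g = (2*g/(g + h))*(1/(18*h²)) - 3/g = g/(9*h²*(g + h)) - 3/g = -3/g + g/(9*h²*(g + h)))
((23 - 1*(-9))*j(1, 7))*35 = ((23 - 1*(-9))*((⅑)*(7² - 27*1³ - 27*7*1²)/(7*1²*(7 + 1))))*35 = ((23 + 9)*((⅑)*(⅐)*1*(49 - 27*1 - 27*7*1)/8))*35 = (32*((⅑)*(⅐)*1*(⅛)*(49 - 27 - 189)))*35 = (32*((⅑)*(⅐)*1*(⅛)*(-167)))*35 = (32*(-167/504))*35 = -668/63*35 = -3340/9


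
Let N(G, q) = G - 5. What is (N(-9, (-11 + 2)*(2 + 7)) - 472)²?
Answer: 236196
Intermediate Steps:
N(G, q) = -5 + G
(N(-9, (-11 + 2)*(2 + 7)) - 472)² = ((-5 - 9) - 472)² = (-14 - 472)² = (-486)² = 236196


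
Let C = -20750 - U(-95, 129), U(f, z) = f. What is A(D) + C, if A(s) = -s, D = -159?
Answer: -20496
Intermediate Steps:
C = -20655 (C = -20750 - 1*(-95) = -20750 + 95 = -20655)
A(D) + C = -1*(-159) - 20655 = 159 - 20655 = -20496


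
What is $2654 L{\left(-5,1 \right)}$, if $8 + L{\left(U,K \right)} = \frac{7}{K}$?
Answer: $-2654$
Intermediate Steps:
$L{\left(U,K \right)} = -8 + \frac{7}{K}$
$2654 L{\left(-5,1 \right)} = 2654 \left(-8 + \frac{7}{1}\right) = 2654 \left(-8 + 7 \cdot 1\right) = 2654 \left(-8 + 7\right) = 2654 \left(-1\right) = -2654$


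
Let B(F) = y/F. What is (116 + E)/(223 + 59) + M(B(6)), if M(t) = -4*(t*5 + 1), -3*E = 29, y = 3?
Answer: -11525/846 ≈ -13.623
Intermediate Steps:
B(F) = 3/F
E = -29/3 (E = -⅓*29 = -29/3 ≈ -9.6667)
M(t) = -4 - 20*t (M(t) = -4*(5*t + 1) = -4*(1 + 5*t) = -4 - 20*t)
(116 + E)/(223 + 59) + M(B(6)) = (116 - 29/3)/(223 + 59) + (-4 - 60/6) = (319/3)/282 + (-4 - 60/6) = (319/3)*(1/282) + (-4 - 20*½) = 319/846 + (-4 - 10) = 319/846 - 14 = -11525/846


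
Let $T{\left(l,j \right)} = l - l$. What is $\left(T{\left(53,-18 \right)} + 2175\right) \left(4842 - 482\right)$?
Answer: $9483000$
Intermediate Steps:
$T{\left(l,j \right)} = 0$
$\left(T{\left(53,-18 \right)} + 2175\right) \left(4842 - 482\right) = \left(0 + 2175\right) \left(4842 - 482\right) = 2175 \cdot 4360 = 9483000$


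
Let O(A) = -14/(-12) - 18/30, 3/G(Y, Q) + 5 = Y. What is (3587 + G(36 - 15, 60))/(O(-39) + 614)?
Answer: 860925/147496 ≈ 5.8369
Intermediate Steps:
G(Y, Q) = 3/(-5 + Y)
O(A) = 17/30 (O(A) = -14*(-1/12) - 18*1/30 = 7/6 - ⅗ = 17/30)
(3587 + G(36 - 15, 60))/(O(-39) + 614) = (3587 + 3/(-5 + (36 - 15)))/(17/30 + 614) = (3587 + 3/(-5 + 21))/(18437/30) = (3587 + 3/16)*(30/18437) = (57395/16)*(30/18437) = 860925/147496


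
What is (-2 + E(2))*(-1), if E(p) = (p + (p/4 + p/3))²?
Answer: -289/36 ≈ -8.0278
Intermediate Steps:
E(p) = 361*p²/144 (E(p) = (p + (p*(¼) + p*(⅓)))² = (p + (p/4 + p/3))² = (p + 7*p/12)² = (19*p/12)² = 361*p²/144)
(-2 + E(2))*(-1) = (-2 + (361/144)*2²)*(-1) = (-2 + (361/144)*4)*(-1) = (-2 + 361/36)*(-1) = (289/36)*(-1) = -289/36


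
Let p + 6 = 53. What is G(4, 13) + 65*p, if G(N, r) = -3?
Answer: 3052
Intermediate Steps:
p = 47 (p = -6 + 53 = 47)
G(4, 13) + 65*p = -3 + 65*47 = -3 + 3055 = 3052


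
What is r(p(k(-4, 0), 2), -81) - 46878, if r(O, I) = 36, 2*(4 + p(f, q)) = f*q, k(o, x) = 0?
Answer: -46842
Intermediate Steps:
p(f, q) = -4 + f*q/2 (p(f, q) = -4 + (f*q)/2 = -4 + f*q/2)
r(p(k(-4, 0), 2), -81) - 46878 = 36 - 46878 = -46842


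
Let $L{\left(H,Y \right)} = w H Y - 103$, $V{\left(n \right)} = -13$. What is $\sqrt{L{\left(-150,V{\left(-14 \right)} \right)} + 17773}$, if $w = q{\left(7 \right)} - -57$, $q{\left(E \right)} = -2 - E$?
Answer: $\sqrt{111270} \approx 333.57$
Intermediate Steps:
$w = 48$ ($w = \left(-2 - 7\right) - -57 = \left(-2 - 7\right) + 57 = -9 + 57 = 48$)
$L{\left(H,Y \right)} = -103 + 48 H Y$ ($L{\left(H,Y \right)} = 48 H Y - 103 = -103 + 48 H Y$)
$\sqrt{L{\left(-150,V{\left(-14 \right)} \right)} + 17773} = \sqrt{\left(-103 + 48 \left(-150\right) \left(-13\right)\right) + 17773} = \sqrt{\left(-103 + 93600\right) + 17773} = \sqrt{93497 + 17773} = \sqrt{111270}$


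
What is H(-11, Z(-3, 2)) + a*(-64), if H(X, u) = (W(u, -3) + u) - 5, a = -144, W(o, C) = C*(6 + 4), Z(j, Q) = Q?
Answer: 9183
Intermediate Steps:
W(o, C) = 10*C (W(o, C) = C*10 = 10*C)
H(X, u) = -35 + u (H(X, u) = (10*(-3) + u) - 5 = (-30 + u) - 5 = -35 + u)
H(-11, Z(-3, 2)) + a*(-64) = (-35 + 2) - 144*(-64) = -33 + 9216 = 9183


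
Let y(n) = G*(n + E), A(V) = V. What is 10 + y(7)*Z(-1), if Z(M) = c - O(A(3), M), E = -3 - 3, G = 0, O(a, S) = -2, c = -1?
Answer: 10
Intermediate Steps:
E = -6
Z(M) = 1 (Z(M) = -1 - 1*(-2) = -1 + 2 = 1)
y(n) = 0 (y(n) = 0*(n - 6) = 0*(-6 + n) = 0)
10 + y(7)*Z(-1) = 10 + 0*1 = 10 + 0 = 10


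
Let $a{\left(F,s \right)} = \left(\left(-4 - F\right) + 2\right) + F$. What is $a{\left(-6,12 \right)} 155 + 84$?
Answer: $-226$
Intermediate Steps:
$a{\left(F,s \right)} = -2$ ($a{\left(F,s \right)} = \left(-2 - F\right) + F = -2$)
$a{\left(-6,12 \right)} 155 + 84 = \left(-2\right) 155 + 84 = -310 + 84 = -226$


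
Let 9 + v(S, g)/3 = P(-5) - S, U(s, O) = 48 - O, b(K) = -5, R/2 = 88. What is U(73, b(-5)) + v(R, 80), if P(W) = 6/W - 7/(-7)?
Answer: -2513/5 ≈ -502.60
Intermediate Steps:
R = 176 (R = 2*88 = 176)
P(W) = 1 + 6/W (P(W) = 6/W - 7*(-⅐) = 6/W + 1 = 1 + 6/W)
v(S, g) = -138/5 - 3*S (v(S, g) = -27 + 3*((6 - 5)/(-5) - S) = -27 + 3*(-⅕*1 - S) = -27 + 3*(-⅕ - S) = -27 + (-⅗ - 3*S) = -138/5 - 3*S)
U(73, b(-5)) + v(R, 80) = (48 - 1*(-5)) + (-138/5 - 3*176) = (48 + 5) + (-138/5 - 528) = 53 - 2778/5 = -2513/5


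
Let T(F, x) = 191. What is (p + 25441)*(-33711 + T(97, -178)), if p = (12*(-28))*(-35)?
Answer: -1246977520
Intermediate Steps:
p = 11760 (p = -336*(-35) = 11760)
(p + 25441)*(-33711 + T(97, -178)) = (11760 + 25441)*(-33711 + 191) = 37201*(-33520) = -1246977520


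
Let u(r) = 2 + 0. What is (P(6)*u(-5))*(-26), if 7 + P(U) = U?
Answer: 52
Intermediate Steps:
P(U) = -7 + U
u(r) = 2
(P(6)*u(-5))*(-26) = ((-7 + 6)*2)*(-26) = -1*2*(-26) = -2*(-26) = 52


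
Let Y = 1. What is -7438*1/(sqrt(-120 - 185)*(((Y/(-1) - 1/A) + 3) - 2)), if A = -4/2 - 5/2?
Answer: 33471*I*sqrt(305)/305 ≈ 1916.5*I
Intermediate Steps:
A = -9/2 (A = -4*1/2 - 5*1/2 = -2 - 5/2 = -9/2 ≈ -4.5000)
-7438*1/(sqrt(-120 - 185)*(((Y/(-1) - 1/A) + 3) - 2)) = -7438*1/(sqrt(-120 - 185)*(((1/(-1) - 1/(-9/2)) + 3) - 2)) = -7438*(-I*sqrt(305)/(305*(((1*(-1) - 1*(-2/9)) + 3) - 2))) = -7438*(-I*sqrt(305)/(305*(((-1 + 2/9) + 3) - 2))) = -7438*(-I*sqrt(305)/(305*((-7/9 + 3) - 2))) = -7438*(-I*sqrt(305)/(305*(20/9 - 2))) = -7438*(-9*I*sqrt(305)/610) = -(-33471)*I*sqrt(305)/305 = 33471*I*sqrt(305)/305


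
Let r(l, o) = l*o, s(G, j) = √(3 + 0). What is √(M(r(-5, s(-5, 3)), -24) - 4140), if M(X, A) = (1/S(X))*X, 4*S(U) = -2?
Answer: √(-4140 + 10*√3) ≈ 64.208*I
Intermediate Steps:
s(G, j) = √3
S(U) = -½ (S(U) = (¼)*(-2) = -½)
M(X, A) = -2*X (M(X, A) = (1/(-½))*X = (1*(-2))*X = -2*X)
√(M(r(-5, s(-5, 3)), -24) - 4140) = √(-(-10)*√3 - 4140) = √(10*√3 - 4140) = √(-4140 + 10*√3)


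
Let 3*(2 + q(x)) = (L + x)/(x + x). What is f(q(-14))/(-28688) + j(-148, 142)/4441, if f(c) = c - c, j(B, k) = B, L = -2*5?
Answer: -148/4441 ≈ -0.033326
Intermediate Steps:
L = -10
q(x) = -2 + (-10 + x)/(6*x) (q(x) = -2 + ((-10 + x)/(x + x))/3 = -2 + ((-10 + x)/((2*x)))/3 = -2 + ((-10 + x)*(1/(2*x)))/3 = -2 + ((-10 + x)/(2*x))/3 = -2 + (-10 + x)/(6*x))
f(c) = 0
f(q(-14))/(-28688) + j(-148, 142)/4441 = 0/(-28688) - 148/4441 = 0*(-1/28688) - 148*1/4441 = 0 - 148/4441 = -148/4441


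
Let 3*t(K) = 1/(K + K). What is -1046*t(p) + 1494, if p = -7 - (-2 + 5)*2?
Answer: 58789/39 ≈ 1507.4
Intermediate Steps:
p = -13 (p = -7 - 3*2 = -7 - 1*6 = -7 - 6 = -13)
t(K) = 1/(6*K) (t(K) = 1/(3*(K + K)) = 1/(3*((2*K))) = (1/(2*K))/3 = 1/(6*K))
-1046*t(p) + 1494 = -523/(3*(-13)) + 1494 = -523*(-1)/(3*13) + 1494 = -1046*(-1/78) + 1494 = 523/39 + 1494 = 58789/39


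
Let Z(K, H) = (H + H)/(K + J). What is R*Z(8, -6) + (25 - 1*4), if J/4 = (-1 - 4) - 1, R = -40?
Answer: -9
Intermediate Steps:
J = -24 (J = 4*((-1 - 4) - 1) = 4*(-5 - 1) = 4*(-6) = -24)
Z(K, H) = 2*H/(-24 + K) (Z(K, H) = (H + H)/(K - 24) = (2*H)/(-24 + K) = 2*H/(-24 + K))
R*Z(8, -6) + (25 - 1*4) = -80*(-6)/(-24 + 8) + (25 - 1*4) = -80*(-6)/(-16) + (25 - 4) = -80*(-6)*(-1)/16 + 21 = -40*¾ + 21 = -30 + 21 = -9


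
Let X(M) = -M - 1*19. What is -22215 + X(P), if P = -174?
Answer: -22060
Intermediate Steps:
X(M) = -19 - M (X(M) = -M - 19 = -19 - M)
-22215 + X(P) = -22215 + (-19 - 1*(-174)) = -22215 + (-19 + 174) = -22215 + 155 = -22060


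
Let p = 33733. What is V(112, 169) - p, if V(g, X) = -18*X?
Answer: -36775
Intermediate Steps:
V(112, 169) - p = -18*169 - 1*33733 = -3042 - 33733 = -36775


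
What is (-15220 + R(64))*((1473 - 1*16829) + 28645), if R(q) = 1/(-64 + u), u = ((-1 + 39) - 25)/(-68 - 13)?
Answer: -1051138916669/5197 ≈ -2.0226e+8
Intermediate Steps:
u = -13/81 (u = (38 - 25)/(-81) = 13*(-1/81) = -13/81 ≈ -0.16049)
R(q) = -81/5197 (R(q) = 1/(-64 - 13/81) = 1/(-5197/81) = -81/5197)
(-15220 + R(64))*((1473 - 1*16829) + 28645) = (-15220 - 81/5197)*((1473 - 1*16829) + 28645) = -79098421*((1473 - 16829) + 28645)/5197 = -79098421*(-15356 + 28645)/5197 = -79098421/5197*13289 = -1051138916669/5197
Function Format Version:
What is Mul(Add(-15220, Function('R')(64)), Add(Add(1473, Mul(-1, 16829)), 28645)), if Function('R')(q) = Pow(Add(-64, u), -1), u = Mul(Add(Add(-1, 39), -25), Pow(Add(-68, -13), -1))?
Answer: Rational(-1051138916669, 5197) ≈ -2.0226e+8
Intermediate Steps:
u = Rational(-13, 81) (u = Mul(Add(38, -25), Pow(-81, -1)) = Mul(13, Rational(-1, 81)) = Rational(-13, 81) ≈ -0.16049)
Function('R')(q) = Rational(-81, 5197) (Function('R')(q) = Pow(Add(-64, Rational(-13, 81)), -1) = Pow(Rational(-5197, 81), -1) = Rational(-81, 5197))
Mul(Add(-15220, Function('R')(64)), Add(Add(1473, Mul(-1, 16829)), 28645)) = Mul(Add(-15220, Rational(-81, 5197)), Add(Add(1473, Mul(-1, 16829)), 28645)) = Mul(Rational(-79098421, 5197), Add(Add(1473, -16829), 28645)) = Mul(Rational(-79098421, 5197), Add(-15356, 28645)) = Mul(Rational(-79098421, 5197), 13289) = Rational(-1051138916669, 5197)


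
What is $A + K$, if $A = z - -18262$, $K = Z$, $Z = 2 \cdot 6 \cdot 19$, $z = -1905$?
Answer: $16585$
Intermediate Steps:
$Z = 228$ ($Z = 12 \cdot 19 = 228$)
$K = 228$
$A = 16357$ ($A = -1905 - -18262 = -1905 + 18262 = 16357$)
$A + K = 16357 + 228 = 16585$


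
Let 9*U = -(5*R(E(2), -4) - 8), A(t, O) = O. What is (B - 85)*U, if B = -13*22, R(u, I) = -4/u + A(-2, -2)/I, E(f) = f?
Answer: -11501/18 ≈ -638.94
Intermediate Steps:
R(u, I) = -4/u - 2/I
U = 31/18 (U = (-(5*(-4/2 - 2/(-4)) - 8))/9 = (-(5*(-4*½ - 2*(-¼)) - 8))/9 = (-(5*(-2 + ½) - 8))/9 = (-(5*(-3/2) - 8))/9 = (-(-15/2 - 8))/9 = (-1*(-31/2))/9 = (⅑)*(31/2) = 31/18 ≈ 1.7222)
B = -286
(B - 85)*U = (-286 - 85)*(31/18) = -371*31/18 = -11501/18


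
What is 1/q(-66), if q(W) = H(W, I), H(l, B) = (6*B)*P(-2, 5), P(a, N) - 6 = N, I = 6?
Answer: 1/396 ≈ 0.0025253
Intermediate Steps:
P(a, N) = 6 + N
H(l, B) = 66*B (H(l, B) = (6*B)*(6 + 5) = (6*B)*11 = 66*B)
q(W) = 396 (q(W) = 66*6 = 396)
1/q(-66) = 1/396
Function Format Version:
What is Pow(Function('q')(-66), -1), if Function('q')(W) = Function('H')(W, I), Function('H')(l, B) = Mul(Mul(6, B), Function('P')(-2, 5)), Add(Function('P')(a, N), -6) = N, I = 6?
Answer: Rational(1, 396) ≈ 0.0025253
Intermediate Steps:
Function('P')(a, N) = Add(6, N)
Function('H')(l, B) = Mul(66, B) (Function('H')(l, B) = Mul(Mul(6, B), Add(6, 5)) = Mul(Mul(6, B), 11) = Mul(66, B))
Function('q')(W) = 396 (Function('q')(W) = Mul(66, 6) = 396)
Pow(Function('q')(-66), -1) = Pow(396, -1) = Rational(1, 396)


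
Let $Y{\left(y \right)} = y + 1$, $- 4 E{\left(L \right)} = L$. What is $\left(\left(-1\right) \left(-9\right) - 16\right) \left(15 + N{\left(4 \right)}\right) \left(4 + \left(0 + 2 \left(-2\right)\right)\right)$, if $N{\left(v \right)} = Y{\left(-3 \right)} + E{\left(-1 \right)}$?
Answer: $0$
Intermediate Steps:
$E{\left(L \right)} = - \frac{L}{4}$
$Y{\left(y \right)} = 1 + y$
$N{\left(v \right)} = - \frac{7}{4}$ ($N{\left(v \right)} = \left(1 - 3\right) - - \frac{1}{4} = -2 + \frac{1}{4} = - \frac{7}{4}$)
$\left(\left(-1\right) \left(-9\right) - 16\right) \left(15 + N{\left(4 \right)}\right) \left(4 + \left(0 + 2 \left(-2\right)\right)\right) = \left(\left(-1\right) \left(-9\right) - 16\right) \left(15 - \frac{7}{4}\right) \left(4 + \left(0 + 2 \left(-2\right)\right)\right) = \left(9 - 16\right) \frac{53 \left(4 + \left(0 - 4\right)\right)}{4} = - 7 \frac{53 \left(4 - 4\right)}{4} = - 7 \cdot \frac{53}{4} \cdot 0 = \left(-7\right) 0 = 0$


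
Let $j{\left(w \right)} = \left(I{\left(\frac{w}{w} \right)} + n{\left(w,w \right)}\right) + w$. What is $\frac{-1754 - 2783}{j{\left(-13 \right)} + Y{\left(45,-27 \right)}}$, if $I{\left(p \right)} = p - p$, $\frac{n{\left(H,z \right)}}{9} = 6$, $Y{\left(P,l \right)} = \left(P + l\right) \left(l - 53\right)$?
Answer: $\frac{4537}{1399} \approx 3.243$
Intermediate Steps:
$Y{\left(P,l \right)} = \left(-53 + l\right) \left(P + l\right)$ ($Y{\left(P,l \right)} = \left(P + l\right) \left(-53 + l\right) = \left(-53 + l\right) \left(P + l\right)$)
$n{\left(H,z \right)} = 54$ ($n{\left(H,z \right)} = 9 \cdot 6 = 54$)
$I{\left(p \right)} = 0$
$j{\left(w \right)} = 54 + w$ ($j{\left(w \right)} = \left(0 + 54\right) + w = 54 + w$)
$\frac{-1754 - 2783}{j{\left(-13 \right)} + Y{\left(45,-27 \right)}} = \frac{-1754 - 2783}{\left(54 - 13\right) + \left(\left(-27\right)^{2} - 2385 - -1431 + 45 \left(-27\right)\right)} = - \frac{4537}{41 + \left(729 - 2385 + 1431 - 1215\right)} = - \frac{4537}{41 - 1440} = - \frac{4537}{-1399} = \left(-4537\right) \left(- \frac{1}{1399}\right) = \frac{4537}{1399}$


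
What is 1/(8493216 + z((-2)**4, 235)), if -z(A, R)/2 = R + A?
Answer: 1/8492714 ≈ 1.1775e-7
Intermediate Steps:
z(A, R) = -2*A - 2*R (z(A, R) = -2*(R + A) = -2*(A + R) = -2*A - 2*R)
1/(8493216 + z((-2)**4, 235)) = 1/(8493216 + (-2*(-2)**4 - 2*235)) = 1/(8493216 + (-2*16 - 470)) = 1/(8493216 + (-32 - 470)) = 1/(8493216 - 502) = 1/8492714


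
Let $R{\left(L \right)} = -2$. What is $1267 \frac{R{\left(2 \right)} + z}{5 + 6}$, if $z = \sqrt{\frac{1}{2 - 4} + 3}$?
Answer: $- \frac{2534}{11} + \frac{1267 \sqrt{10}}{22} \approx -48.245$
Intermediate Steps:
$z = \frac{\sqrt{10}}{2}$ ($z = \sqrt{\frac{1}{-2} + 3} = \sqrt{- \frac{1}{2} + 3} = \sqrt{\frac{5}{2}} = \frac{\sqrt{10}}{2} \approx 1.5811$)
$1267 \frac{R{\left(2 \right)} + z}{5 + 6} = 1267 \frac{-2 + \frac{\sqrt{10}}{2}}{5 + 6} = 1267 \frac{-2 + \frac{\sqrt{10}}{2}}{11} = 1267 \left(-2 + \frac{\sqrt{10}}{2}\right) \frac{1}{11} = 1267 \left(- \frac{2}{11} + \frac{\sqrt{10}}{22}\right) = - \frac{2534}{11} + \frac{1267 \sqrt{10}}{22}$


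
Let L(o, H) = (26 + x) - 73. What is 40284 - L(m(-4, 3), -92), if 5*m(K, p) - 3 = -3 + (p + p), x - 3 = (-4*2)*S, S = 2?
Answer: 40344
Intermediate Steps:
x = -13 (x = 3 - 4*2*2 = 3 - 8*2 = 3 - 16 = -13)
m(K, p) = 2*p/5 (m(K, p) = ⅗ + (-3 + (p + p))/5 = ⅗ + (-3 + 2*p)/5 = ⅗ + (-⅗ + 2*p/5) = 2*p/5)
L(o, H) = -60 (L(o, H) = (26 - 13) - 73 = 13 - 73 = -60)
40284 - L(m(-4, 3), -92) = 40284 - 1*(-60) = 40284 + 60 = 40344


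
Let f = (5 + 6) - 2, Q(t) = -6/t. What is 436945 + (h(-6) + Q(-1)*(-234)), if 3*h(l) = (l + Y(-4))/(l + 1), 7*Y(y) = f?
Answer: 15243946/35 ≈ 4.3554e+5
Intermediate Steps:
f = 9 (f = 11 - 2 = 9)
Y(y) = 9/7 (Y(y) = (⅐)*9 = 9/7)
h(l) = (9/7 + l)/(3*(1 + l)) (h(l) = ((l + 9/7)/(l + 1))/3 = ((9/7 + l)/(1 + l))/3 = (9/7 + l)/(3*(1 + l)))
436945 + (h(-6) + Q(-1)*(-234)) = 436945 + ((9 + 7*(-6))/(21*(1 - 6)) - 6/(-1)*(-234)) = 436945 + ((1/21)*(9 - 42)/(-5) - 6*(-1)*(-234)) = 436945 + ((1/21)*(-⅕)*(-33) + 6*(-234)) = 436945 + (11/35 - 1404) = 436945 - 49129/35 = 15243946/35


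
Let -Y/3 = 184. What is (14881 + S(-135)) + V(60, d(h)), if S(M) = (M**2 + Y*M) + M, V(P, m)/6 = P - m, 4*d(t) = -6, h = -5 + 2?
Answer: 107860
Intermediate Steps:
Y = -552 (Y = -3*184 = -552)
h = -3
d(t) = -3/2 (d(t) = (1/4)*(-6) = -3/2)
V(P, m) = -6*m + 6*P (V(P, m) = 6*(P - m) = -6*m + 6*P)
S(M) = M**2 - 551*M (S(M) = (M**2 - 552*M) + M = M**2 - 551*M)
(14881 + S(-135)) + V(60, d(h)) = (14881 - 135*(-551 - 135)) + (-6*(-3/2) + 6*60) = (14881 - 135*(-686)) + (9 + 360) = (14881 + 92610) + 369 = 107491 + 369 = 107860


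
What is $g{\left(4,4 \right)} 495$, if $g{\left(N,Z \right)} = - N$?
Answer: $-1980$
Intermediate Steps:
$g{\left(4,4 \right)} 495 = \left(-1\right) 4 \cdot 495 = \left(-4\right) 495 = -1980$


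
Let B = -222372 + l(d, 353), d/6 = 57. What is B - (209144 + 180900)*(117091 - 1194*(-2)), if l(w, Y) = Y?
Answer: -46602289095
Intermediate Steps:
d = 342 (d = 6*57 = 342)
B = -222019 (B = -222372 + 353 = -222019)
B - (209144 + 180900)*(117091 - 1194*(-2)) = -222019 - (209144 + 180900)*(117091 - 1194*(-2)) = -222019 - 390044*(117091 + 2388) = -222019 - 390044*119479 = -222019 - 1*46602067076 = -222019 - 46602067076 = -46602289095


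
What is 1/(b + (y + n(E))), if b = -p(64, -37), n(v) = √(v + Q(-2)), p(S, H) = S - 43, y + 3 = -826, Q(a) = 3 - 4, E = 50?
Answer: -1/843 ≈ -0.0011862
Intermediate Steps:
Q(a) = -1
y = -829 (y = -3 - 826 = -829)
p(S, H) = -43 + S
n(v) = √(-1 + v) (n(v) = √(v - 1) = √(-1 + v))
b = -21 (b = -(-43 + 64) = -1*21 = -21)
1/(b + (y + n(E))) = 1/(-21 + (-829 + √(-1 + 50))) = 1/(-21 + (-829 + √49)) = 1/(-21 + (-829 + 7)) = 1/(-21 - 822) = 1/(-843) = -1/843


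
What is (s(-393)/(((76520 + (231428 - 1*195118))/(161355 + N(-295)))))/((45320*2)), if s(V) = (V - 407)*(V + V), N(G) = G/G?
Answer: 42275272/4261213 ≈ 9.9209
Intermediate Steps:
N(G) = 1
s(V) = 2*V*(-407 + V) (s(V) = (-407 + V)*(2*V) = 2*V*(-407 + V))
(s(-393)/(((76520 + (231428 - 1*195118))/(161355 + N(-295)))))/((45320*2)) = ((2*(-393)*(-407 - 393))/(((76520 + (231428 - 1*195118))/(161355 + 1))))/((45320*2)) = ((2*(-393)*(-800))/(((76520 + (231428 - 195118))/161356)))/90640 = (628800/(((76520 + 36310)*(1/161356))))*(1/90640) = (628800/((112830*(1/161356))))*(1/90640) = (628800/(56415/80678))*(1/90640) = (628800*(80678/56415))*(1/90640) = (3382021760/3761)*(1/90640) = 42275272/4261213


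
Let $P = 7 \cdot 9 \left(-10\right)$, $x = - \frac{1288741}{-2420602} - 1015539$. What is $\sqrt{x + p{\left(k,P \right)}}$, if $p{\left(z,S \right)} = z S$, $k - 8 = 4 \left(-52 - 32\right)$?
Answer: $\frac{i \sqrt{4739590150057511114}}{2420602} \approx 899.39 i$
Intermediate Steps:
$x = - \frac{2458214445737}{2420602}$ ($x = \left(-1288741\right) \left(- \frac{1}{2420602}\right) - 1015539 = \frac{1288741}{2420602} - 1015539 = - \frac{2458214445737}{2420602} \approx -1.0155 \cdot 10^{6}$)
$k = -328$ ($k = 8 + 4 \left(-52 - 32\right) = 8 + 4 \left(-84\right) = 8 - 336 = -328$)
$P = -630$ ($P = 63 \left(-10\right) = -630$)
$p{\left(z,S \right)} = S z$
$\sqrt{x + p{\left(k,P \right)}} = \sqrt{- \frac{2458214445737}{2420602} - -206640} = \sqrt{- \frac{2458214445737}{2420602} + 206640} = \sqrt{- \frac{1958021248457}{2420602}} = \frac{i \sqrt{4739590150057511114}}{2420602}$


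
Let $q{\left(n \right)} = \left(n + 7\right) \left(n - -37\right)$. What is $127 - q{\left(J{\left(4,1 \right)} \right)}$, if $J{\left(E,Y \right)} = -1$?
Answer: $-89$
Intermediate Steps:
$q{\left(n \right)} = \left(7 + n\right) \left(37 + n\right)$ ($q{\left(n \right)} = \left(7 + n\right) \left(n + 37\right) = \left(7 + n\right) \left(37 + n\right)$)
$127 - q{\left(J{\left(4,1 \right)} \right)} = 127 - \left(259 + \left(-1\right)^{2} + 44 \left(-1\right)\right) = 127 - \left(259 + 1 - 44\right) = 127 - 216 = -89$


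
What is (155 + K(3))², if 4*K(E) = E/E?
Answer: 385641/16 ≈ 24103.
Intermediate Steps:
K(E) = ¼ (K(E) = (E/E)/4 = (¼)*1 = ¼)
(155 + K(3))² = (155 + ¼)² = (621/4)² = 385641/16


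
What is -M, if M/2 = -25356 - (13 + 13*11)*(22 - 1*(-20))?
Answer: 63816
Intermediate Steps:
M = -63816 (M = 2*(-25356 - (13 + 13*11)*(22 - 1*(-20))) = 2*(-25356 - (13 + 143)*(22 + 20)) = 2*(-25356 - 156*42) = 2*(-25356 - 1*6552) = 2*(-25356 - 6552) = 2*(-31908) = -63816)
-M = -1*(-63816) = 63816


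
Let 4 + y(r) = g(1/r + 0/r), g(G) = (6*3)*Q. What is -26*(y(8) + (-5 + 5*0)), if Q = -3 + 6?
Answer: -1170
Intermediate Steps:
Q = 3
g(G) = 54 (g(G) = (6*3)*3 = 18*3 = 54)
y(r) = 50 (y(r) = -4 + 54 = 50)
-26*(y(8) + (-5 + 5*0)) = -26*(50 + (-5 + 5*0)) = -26*(50 + (-5 + 0)) = -26*(50 - 5) = -26*45 = -1170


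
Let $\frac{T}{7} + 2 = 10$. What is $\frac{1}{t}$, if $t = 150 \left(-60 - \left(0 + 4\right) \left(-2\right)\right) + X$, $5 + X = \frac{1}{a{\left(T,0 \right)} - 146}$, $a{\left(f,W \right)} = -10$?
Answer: $- \frac{156}{1217581} \approx -0.00012812$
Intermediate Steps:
$T = 56$ ($T = -14 + 7 \cdot 10 = -14 + 70 = 56$)
$X = - \frac{781}{156}$ ($X = -5 + \frac{1}{-10 - 146} = -5 + \frac{1}{-156} = -5 - \frac{1}{156} = - \frac{781}{156} \approx -5.0064$)
$t = - \frac{1217581}{156}$ ($t = 150 \left(-60 - \left(0 + 4\right) \left(-2\right)\right) - \frac{781}{156} = 150 \left(-60 - 4 \left(-2\right)\right) - \frac{781}{156} = 150 \left(-60 - -8\right) - \frac{781}{156} = 150 \left(-60 + 8\right) - \frac{781}{156} = 150 \left(-52\right) - \frac{781}{156} = -7800 - \frac{781}{156} = - \frac{1217581}{156} \approx -7805.0$)
$\frac{1}{t} = \frac{1}{- \frac{1217581}{156}} = - \frac{156}{1217581}$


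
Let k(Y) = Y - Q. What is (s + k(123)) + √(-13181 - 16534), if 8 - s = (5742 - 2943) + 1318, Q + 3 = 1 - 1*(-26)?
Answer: -4010 + I*√29715 ≈ -4010.0 + 172.38*I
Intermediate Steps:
Q = 24 (Q = -3 + (1 - 1*(-26)) = -3 + (1 + 26) = -3 + 27 = 24)
k(Y) = -24 + Y (k(Y) = Y - 1*24 = Y - 24 = -24 + Y)
s = -4109 (s = 8 - ((5742 - 2943) + 1318) = 8 - (2799 + 1318) = 8 - 1*4117 = 8 - 4117 = -4109)
(s + k(123)) + √(-13181 - 16534) = (-4109 + (-24 + 123)) + √(-13181 - 16534) = (-4109 + 99) + √(-29715) = -4010 + I*√29715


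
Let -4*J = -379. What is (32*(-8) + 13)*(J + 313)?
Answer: -396333/4 ≈ -99083.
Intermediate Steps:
J = 379/4 (J = -1/4*(-379) = 379/4 ≈ 94.750)
(32*(-8) + 13)*(J + 313) = (32*(-8) + 13)*(379/4 + 313) = (-256 + 13)*(1631/4) = -243*1631/4 = -396333/4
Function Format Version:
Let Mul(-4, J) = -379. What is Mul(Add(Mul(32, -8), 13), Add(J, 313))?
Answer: Rational(-396333, 4) ≈ -99083.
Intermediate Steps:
J = Rational(379, 4) (J = Mul(Rational(-1, 4), -379) = Rational(379, 4) ≈ 94.750)
Mul(Add(Mul(32, -8), 13), Add(J, 313)) = Mul(Add(Mul(32, -8), 13), Add(Rational(379, 4), 313)) = Mul(Add(-256, 13), Rational(1631, 4)) = Mul(-243, Rational(1631, 4)) = Rational(-396333, 4)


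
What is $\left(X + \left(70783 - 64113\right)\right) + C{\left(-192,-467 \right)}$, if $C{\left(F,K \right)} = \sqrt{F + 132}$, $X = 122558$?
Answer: $129228 + 2 i \sqrt{15} \approx 1.2923 \cdot 10^{5} + 7.746 i$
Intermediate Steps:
$C{\left(F,K \right)} = \sqrt{132 + F}$
$\left(X + \left(70783 - 64113\right)\right) + C{\left(-192,-467 \right)} = \left(122558 + \left(70783 - 64113\right)\right) + \sqrt{132 - 192} = \left(122558 + 6670\right) + \sqrt{-60} = 129228 + 2 i \sqrt{15}$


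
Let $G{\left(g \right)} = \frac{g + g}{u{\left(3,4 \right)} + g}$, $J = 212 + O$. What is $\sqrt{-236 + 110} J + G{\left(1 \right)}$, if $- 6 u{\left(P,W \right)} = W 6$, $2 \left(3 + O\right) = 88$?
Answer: $- \frac{2}{3} + 759 i \sqrt{14} \approx -0.66667 + 2839.9 i$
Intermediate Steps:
$O = 41$ ($O = -3 + \frac{1}{2} \cdot 88 = -3 + 44 = 41$)
$J = 253$ ($J = 212 + 41 = 253$)
$u{\left(P,W \right)} = - W$ ($u{\left(P,W \right)} = - \frac{W 6}{6} = - \frac{6 W}{6} = - W$)
$G{\left(g \right)} = \frac{2 g}{-4 + g}$ ($G{\left(g \right)} = \frac{g + g}{\left(-1\right) 4 + g} = \frac{2 g}{-4 + g}$)
$\sqrt{-236 + 110} J + G{\left(1 \right)} = \sqrt{-236 + 110} \cdot 253 + 2 \cdot 1 \frac{1}{-4 + 1} = \sqrt{-126} \cdot 253 + 2 \cdot 1 \frac{1}{-3} = 3 i \sqrt{14} \cdot 253 + 2 \cdot 1 \left(- \frac{1}{3}\right) = 759 i \sqrt{14} - \frac{2}{3} = - \frac{2}{3} + 759 i \sqrt{14}$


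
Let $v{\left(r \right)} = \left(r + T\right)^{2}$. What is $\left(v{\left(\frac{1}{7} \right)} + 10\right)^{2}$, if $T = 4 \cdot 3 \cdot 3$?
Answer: $\frac{4160121001}{2401} \approx 1.7327 \cdot 10^{6}$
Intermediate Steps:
$T = 36$ ($T = 12 \cdot 3 = 36$)
$v{\left(r \right)} = \left(36 + r\right)^{2}$ ($v{\left(r \right)} = \left(r + 36\right)^{2} = \left(36 + r\right)^{2}$)
$\left(v{\left(\frac{1}{7} \right)} + 10\right)^{2} = \left(\left(36 + \frac{1}{7}\right)^{2} + 10\right)^{2} = \left(\left(\frac{253}{7}\right)^{2} + 10\right)^{2} = \left(\frac{64009}{49} + 10\right)^{2} = \left(\frac{64499}{49}\right)^{2} = \frac{4160121001}{2401}$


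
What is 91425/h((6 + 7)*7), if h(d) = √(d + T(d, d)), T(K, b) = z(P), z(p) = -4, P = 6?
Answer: 30475*√87/29 ≈ 9801.8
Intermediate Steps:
T(K, b) = -4
h(d) = √(-4 + d) (h(d) = √(d - 4) = √(-4 + d))
91425/h((6 + 7)*7) = 91425/(√(-4 + (6 + 7)*7)) = 91425/(√(-4 + 13*7)) = 91425/(√(-4 + 91)) = 91425/(√87) = 91425*(√87/87) = 30475*√87/29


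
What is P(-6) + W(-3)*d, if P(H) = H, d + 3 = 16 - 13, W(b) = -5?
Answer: -6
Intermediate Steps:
d = 0 (d = -3 + (16 - 13) = -3 + 3 = 0)
P(-6) + W(-3)*d = -6 - 5*0 = -6 + 0 = -6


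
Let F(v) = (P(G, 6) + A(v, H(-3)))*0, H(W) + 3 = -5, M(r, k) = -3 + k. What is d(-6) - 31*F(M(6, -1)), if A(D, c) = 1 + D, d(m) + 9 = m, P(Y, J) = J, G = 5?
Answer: -15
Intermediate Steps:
d(m) = -9 + m
H(W) = -8 (H(W) = -3 - 5 = -8)
F(v) = 0 (F(v) = (6 + (1 + v))*0 = (7 + v)*0 = 0)
d(-6) - 31*F(M(6, -1)) = (-9 - 6) - 31*0 = -15 + 0 = -15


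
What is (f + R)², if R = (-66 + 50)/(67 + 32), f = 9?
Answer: 765625/9801 ≈ 78.117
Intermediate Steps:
R = -16/99 ≈ -0.16162
(f + R)² = (9 - 16/99)² = (875/99)² = 765625/9801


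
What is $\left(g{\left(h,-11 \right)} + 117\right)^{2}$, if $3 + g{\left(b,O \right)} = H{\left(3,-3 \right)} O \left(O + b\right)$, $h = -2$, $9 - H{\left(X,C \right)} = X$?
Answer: $944784$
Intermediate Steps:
$H{\left(X,C \right)} = 9 - X$
$g{\left(b,O \right)} = -3 + 6 O \left(O + b\right)$ ($g{\left(b,O \right)} = -3 + \left(9 - 3\right) O \left(O + b\right) = -3 + 6 O \left(O + b\right)$)
$\left(g{\left(h,-11 \right)} + 117\right)^{2} = \left(\left(-3 + 6 \left(-11\right)^{2} + 6 \left(-11\right) \left(-2\right)\right) + 117\right)^{2} = \left(\left(-3 + 6 \cdot 121 + 132\right) + 117\right)^{2} = \left(\left(-3 + 726 + 132\right) + 117\right)^{2} = \left(855 + 117\right)^{2} = 972^{2} = 944784$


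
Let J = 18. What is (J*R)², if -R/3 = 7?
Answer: 142884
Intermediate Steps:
R = -21 (R = -3*7 = -21)
(J*R)² = (18*(-21))² = (-378)² = 142884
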